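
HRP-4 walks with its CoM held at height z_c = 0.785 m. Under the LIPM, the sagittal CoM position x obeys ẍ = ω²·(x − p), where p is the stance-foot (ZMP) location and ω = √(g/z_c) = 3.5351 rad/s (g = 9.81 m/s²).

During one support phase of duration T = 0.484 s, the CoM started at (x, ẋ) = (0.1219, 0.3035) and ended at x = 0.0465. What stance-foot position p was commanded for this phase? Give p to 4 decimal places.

p = 0.2862

ωT = 3.5351·0.484 = 1.710988; cosh(ωT) = 2.857558, sinh(ωT) = 2.676871
x(T) = p + (x₀−p)·cosh(ωT) + (ẋ₀/ω)·sinh(ωT) ⇒ p·(1 − cosh) = x(T) − x₀·cosh − (ẋ₀/ω)·sinh
numerator   = 0.0465 − (0.1219)·2.857558 − (0.3035/3.5351)·2.676871 = -0.531655
denominator = 1 − 2.857558 = -1.857558
p = -0.531655 / -1.857558 = 0.2862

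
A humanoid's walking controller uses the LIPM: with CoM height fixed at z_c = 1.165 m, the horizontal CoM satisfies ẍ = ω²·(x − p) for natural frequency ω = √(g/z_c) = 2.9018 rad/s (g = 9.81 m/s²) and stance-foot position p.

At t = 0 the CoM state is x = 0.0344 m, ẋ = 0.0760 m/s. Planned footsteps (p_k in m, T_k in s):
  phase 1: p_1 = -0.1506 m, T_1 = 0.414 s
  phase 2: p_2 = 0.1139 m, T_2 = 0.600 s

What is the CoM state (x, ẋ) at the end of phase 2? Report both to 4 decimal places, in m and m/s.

phase 1: p=-0.1506, T=0.414, ωT=1.201345, cosh=1.812688, sinh=1.511898; start (x,ẋ)=(0.034400, 0.076000) → end (x,ẋ)=(0.224345, 0.949401)
phase 2: p=0.1139, T=0.600, ωT=1.741080, cosh=2.939415, sinh=2.764084; start (x,ẋ)=(0.224345, 0.949401) → end (x,ẋ)=(1.342887, 3.676543)

x = 1.3429, ẋ = 3.6765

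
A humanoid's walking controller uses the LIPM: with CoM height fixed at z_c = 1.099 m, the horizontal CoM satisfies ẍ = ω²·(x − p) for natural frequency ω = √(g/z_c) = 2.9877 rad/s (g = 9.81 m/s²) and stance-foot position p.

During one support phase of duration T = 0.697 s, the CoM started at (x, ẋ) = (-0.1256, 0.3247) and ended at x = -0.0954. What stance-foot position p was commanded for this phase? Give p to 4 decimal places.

p = 0.0042

ωT = 2.9877·0.697 = 2.082427; cosh(ωT) = 4.074273, sinh(ωT) = 3.949646
x(T) = p + (x₀−p)·cosh(ωT) + (ẋ₀/ω)·sinh(ωT) ⇒ p·(1 − cosh) = x(T) − x₀·cosh − (ẋ₀/ω)·sinh
numerator   = -0.0954 − (-0.1256)·4.074273 − (0.3247/2.9877)·3.949646 = -0.012915
denominator = 1 − 4.074273 = -3.074273
p = -0.012915 / -3.074273 = 0.0042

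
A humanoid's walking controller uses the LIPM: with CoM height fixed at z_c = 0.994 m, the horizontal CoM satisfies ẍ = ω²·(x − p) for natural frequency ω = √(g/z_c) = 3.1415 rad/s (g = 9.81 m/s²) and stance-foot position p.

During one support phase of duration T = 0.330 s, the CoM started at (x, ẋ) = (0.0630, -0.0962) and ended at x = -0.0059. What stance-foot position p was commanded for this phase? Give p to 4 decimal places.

p = 0.1161

ωT = 3.1415·0.330 = 1.036695; cosh(ωT) = 1.587253, sinh(ωT) = 1.232629
x(T) = p + (x₀−p)·cosh(ωT) + (ẋ₀/ω)·sinh(ωT) ⇒ p·(1 − cosh) = x(T) − x₀·cosh − (ẋ₀/ω)·sinh
numerator   = -0.0059 − (0.0630)·1.587253 − (-0.0962/3.1415)·1.232629 = -0.068151
denominator = 1 − 1.587253 = -0.587253
p = -0.068151 / -0.587253 = 0.1161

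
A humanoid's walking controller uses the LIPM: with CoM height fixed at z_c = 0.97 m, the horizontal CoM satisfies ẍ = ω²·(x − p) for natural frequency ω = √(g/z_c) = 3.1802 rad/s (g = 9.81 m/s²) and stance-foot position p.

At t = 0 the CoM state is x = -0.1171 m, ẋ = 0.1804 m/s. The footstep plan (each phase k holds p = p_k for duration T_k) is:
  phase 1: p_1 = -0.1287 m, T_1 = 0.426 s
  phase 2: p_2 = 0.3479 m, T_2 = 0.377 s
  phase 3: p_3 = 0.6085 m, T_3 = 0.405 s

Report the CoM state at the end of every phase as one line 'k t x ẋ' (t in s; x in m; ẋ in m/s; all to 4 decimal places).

1 0.4260 -0.0021 0.4396
2 0.8030 -0.0769 -0.8828
3 1.2080 -1.1934 -5.3726

phase 1: p=-0.1287, T=0.426, ωT=1.354765, cosh=2.066929, sinh=1.808921; start (x,ẋ)=(-0.117100, 0.180400) → end (x,ẋ)=(-0.002111, 0.439606)
phase 2: p=0.3479, T=0.377, ωT=1.198935, cosh=1.809050, sinh=1.507535; start (x,ẋ)=(-0.002111, 0.439606) → end (x,ẋ)=(-0.076897, -0.882774)
phase 3: p=0.6085, T=0.405, ωT=1.287981, cosh=1.950643, sinh=1.674816; start (x,ẋ)=(-0.076897, -0.882774) → end (x,ẋ)=(-1.193368, -5.372575)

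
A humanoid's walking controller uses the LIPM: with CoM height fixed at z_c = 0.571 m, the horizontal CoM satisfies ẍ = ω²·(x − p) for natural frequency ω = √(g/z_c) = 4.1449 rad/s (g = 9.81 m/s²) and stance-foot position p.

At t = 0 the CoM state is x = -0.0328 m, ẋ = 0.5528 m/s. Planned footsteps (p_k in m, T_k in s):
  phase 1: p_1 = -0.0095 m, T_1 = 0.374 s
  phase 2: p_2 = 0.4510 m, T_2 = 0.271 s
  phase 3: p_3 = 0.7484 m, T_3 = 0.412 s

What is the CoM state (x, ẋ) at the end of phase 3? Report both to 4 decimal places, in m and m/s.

x = 0.3801, ẋ = -1.1825

phase 1: p=-0.0095, T=0.374, ωT=1.550193, cosh=2.462292, sinh=2.250085; start (x,ẋ)=(-0.032800, 0.552800) → end (x,ẋ)=(0.233220, 1.143851)
phase 2: p=0.4510, T=0.271, ωT=1.123268, cosh=1.700051, sinh=1.374835; start (x,ẋ)=(0.233220, 1.143851) → end (x,ẋ)=(0.460170, 0.703570)
phase 3: p=0.7484, T=0.412, ωT=1.707699, cosh=2.848768, sinh=2.667485; start (x,ẋ)=(0.460170, 0.703570) → end (x,ẋ)=(0.380088, -1.182497)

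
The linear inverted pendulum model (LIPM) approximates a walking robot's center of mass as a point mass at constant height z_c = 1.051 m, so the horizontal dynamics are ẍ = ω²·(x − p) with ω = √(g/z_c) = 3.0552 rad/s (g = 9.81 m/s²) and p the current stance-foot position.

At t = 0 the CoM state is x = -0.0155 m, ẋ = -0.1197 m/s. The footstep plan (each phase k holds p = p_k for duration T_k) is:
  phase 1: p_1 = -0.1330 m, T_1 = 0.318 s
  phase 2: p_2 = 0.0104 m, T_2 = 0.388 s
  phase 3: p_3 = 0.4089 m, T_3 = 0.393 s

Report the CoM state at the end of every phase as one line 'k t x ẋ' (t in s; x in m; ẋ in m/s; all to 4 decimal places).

phase 1: p=-0.1330, T=0.318, ωT=0.971554, cosh=1.510270, sinh=1.131776; start (x,ẋ)=(-0.015500, -0.119700) → end (x,ẋ)=(0.000115, 0.225512)
phase 2: p=0.0104, T=0.388, ωT=1.185418, cosh=1.788836, sinh=1.483217; start (x,ẋ)=(0.000115, 0.225512) → end (x,ẋ)=(0.101482, 0.356797)
phase 3: p=0.4089, T=0.393, ωT=1.200694, cosh=1.811703, sinh=1.510718; start (x,ẋ)=(0.101482, 0.356797) → end (x,ẋ)=(0.028376, -0.772494)

1 0.3180 0.0001 0.2255
2 0.7060 0.1015 0.3568
3 1.0990 0.0284 -0.7725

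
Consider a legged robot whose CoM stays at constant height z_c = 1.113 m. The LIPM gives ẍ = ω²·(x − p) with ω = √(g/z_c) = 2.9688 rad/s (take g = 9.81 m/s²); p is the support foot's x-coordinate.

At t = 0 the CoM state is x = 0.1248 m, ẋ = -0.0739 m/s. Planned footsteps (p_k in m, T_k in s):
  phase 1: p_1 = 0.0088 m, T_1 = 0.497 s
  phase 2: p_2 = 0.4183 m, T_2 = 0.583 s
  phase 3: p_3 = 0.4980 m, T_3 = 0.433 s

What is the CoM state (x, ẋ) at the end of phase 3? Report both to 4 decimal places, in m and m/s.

x = 0.2206, ẋ = -0.7031

phase 1: p=0.0088, T=0.497, ωT=1.475494, cosh=2.300930, sinh=2.072264; start (x,ẋ)=(0.124800, -0.073900) → end (x,ẋ)=(0.224125, 0.543609)
phase 2: p=0.4183, T=0.583, ωT=1.730810, cosh=2.911184, sinh=2.734043; start (x,ẋ)=(0.224125, 0.543609) → end (x,ẋ)=(0.353643, 0.006458)
phase 3: p=0.4980, T=0.433, ωT=1.285490, cosh=1.946478, sinh=1.669963; start (x,ẋ)=(0.353643, 0.006458) → end (x,ẋ)=(0.220646, -0.703119)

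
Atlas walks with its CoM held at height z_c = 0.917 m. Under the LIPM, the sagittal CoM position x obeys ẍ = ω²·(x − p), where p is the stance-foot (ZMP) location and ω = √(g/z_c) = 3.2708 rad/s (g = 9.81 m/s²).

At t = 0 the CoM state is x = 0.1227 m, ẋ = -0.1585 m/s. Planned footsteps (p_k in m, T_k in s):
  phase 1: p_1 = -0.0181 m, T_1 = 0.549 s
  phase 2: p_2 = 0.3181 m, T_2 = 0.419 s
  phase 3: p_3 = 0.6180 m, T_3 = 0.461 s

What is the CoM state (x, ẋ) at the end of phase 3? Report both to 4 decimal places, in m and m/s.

phase 1: p=-0.0181, T=0.549, ωT=1.795669, cosh=3.094760, sinh=2.928744; start (x,ẋ)=(0.122700, -0.158500) → end (x,ẋ)=(0.275718, 0.858251)
phase 2: p=0.3181, T=0.419, ωT=1.370465, cosh=2.095585, sinh=1.841597; start (x,ẋ)=(0.275718, 0.858251) → end (x,ẋ)=(0.712516, 1.543250)
phase 3: p=0.6180, T=0.461, ωT=1.507839, cosh=2.369173, sinh=2.147785; start (x,ẋ)=(0.712516, 1.543250) → end (x,ẋ)=(1.855307, 4.320199)

x = 1.8553, ẋ = 4.3202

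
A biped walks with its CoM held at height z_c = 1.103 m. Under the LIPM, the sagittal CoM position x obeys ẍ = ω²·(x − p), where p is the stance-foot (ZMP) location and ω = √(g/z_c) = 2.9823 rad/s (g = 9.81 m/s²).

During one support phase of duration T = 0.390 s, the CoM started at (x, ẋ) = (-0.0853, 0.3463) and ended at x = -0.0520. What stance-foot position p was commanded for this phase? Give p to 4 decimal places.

p = 0.0924

ωT = 2.9823·0.390 = 1.163097; cosh(ωT) = 1.756172, sinh(ωT) = 1.443655
x(T) = p + (x₀−p)·cosh(ωT) + (ẋ₀/ω)·sinh(ωT) ⇒ p·(1 − cosh) = x(T) − x₀·cosh − (ẋ₀/ω)·sinh
numerator   = -0.0520 − (-0.0853)·1.756172 − (0.3463/2.9823)·1.443655 = -0.069834
denominator = 1 − 1.756172 = -0.756172
p = -0.069834 / -0.756172 = 0.0924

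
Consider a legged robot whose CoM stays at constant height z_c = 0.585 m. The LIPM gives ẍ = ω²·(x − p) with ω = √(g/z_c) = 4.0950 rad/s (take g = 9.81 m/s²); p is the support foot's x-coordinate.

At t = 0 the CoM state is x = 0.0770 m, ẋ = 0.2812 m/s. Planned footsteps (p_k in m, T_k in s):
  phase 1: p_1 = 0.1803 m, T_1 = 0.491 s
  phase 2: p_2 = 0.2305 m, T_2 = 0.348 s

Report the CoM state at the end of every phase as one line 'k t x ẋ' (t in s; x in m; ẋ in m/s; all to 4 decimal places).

1 0.4910 0.0395 -0.4824
2 0.8390 -0.4204 -2.5932

phase 1: p=0.1803, T=0.491, ωT=2.010645, cosh=3.801018, sinh=3.667115; start (x,ẋ)=(0.077000, 0.281200) → end (x,ẋ)=(0.039472, -0.482393)
phase 2: p=0.2305, T=0.348, ωT=1.425060, cosh=2.199301, sinh=1.958807; start (x,ẋ)=(0.039472, -0.482393) → end (x,ẋ)=(-0.420376, -2.593220)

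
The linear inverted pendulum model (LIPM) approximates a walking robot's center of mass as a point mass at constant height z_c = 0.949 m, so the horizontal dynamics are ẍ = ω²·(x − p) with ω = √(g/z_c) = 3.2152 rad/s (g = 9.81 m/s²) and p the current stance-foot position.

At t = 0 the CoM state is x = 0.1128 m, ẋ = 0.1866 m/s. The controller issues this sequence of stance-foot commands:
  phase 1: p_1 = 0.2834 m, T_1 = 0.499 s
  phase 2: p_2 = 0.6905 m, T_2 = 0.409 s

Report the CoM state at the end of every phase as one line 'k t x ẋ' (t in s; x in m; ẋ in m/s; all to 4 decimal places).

phase 1: p=0.2834, T=0.499, ωT=1.604385, cosh=2.587906, sinh=2.386892; start (x,ẋ)=(0.112800, 0.186600) → end (x,ẋ)=(-0.019569, -0.826339)
phase 2: p=0.6905, T=0.409, ωT=1.315017, cosh=1.996642, sinh=1.728172; start (x,ẋ)=(-0.019569, -0.826339) → end (x,ẋ)=(-1.171411, -5.595343)

1 0.4990 -0.0196 -0.8263
2 0.9080 -1.1714 -5.5953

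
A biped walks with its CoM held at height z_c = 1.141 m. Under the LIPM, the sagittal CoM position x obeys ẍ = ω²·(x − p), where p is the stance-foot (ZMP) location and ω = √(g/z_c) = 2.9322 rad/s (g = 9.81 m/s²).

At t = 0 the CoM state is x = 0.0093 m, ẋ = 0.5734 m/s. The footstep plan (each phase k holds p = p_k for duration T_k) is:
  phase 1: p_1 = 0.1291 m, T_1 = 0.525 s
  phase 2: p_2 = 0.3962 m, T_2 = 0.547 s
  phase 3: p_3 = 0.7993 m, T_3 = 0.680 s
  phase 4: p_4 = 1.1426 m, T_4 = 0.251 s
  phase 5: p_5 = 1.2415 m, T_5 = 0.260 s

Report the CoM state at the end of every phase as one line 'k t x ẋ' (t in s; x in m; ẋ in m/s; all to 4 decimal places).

1 0.5250 0.2718 0.6169
2 1.0720 0.5765 0.7260
3 1.7520 0.8582 0.3605
4 2.0030 0.8765 -0.2081
5 2.2630 0.7057 -1.1689

phase 1: p=0.1291, T=0.525, ωT=1.539405, cosh=2.438162, sinh=2.223653; start (x,ẋ)=(0.009300, 0.573400) → end (x,ẋ)=(0.271850, 0.616923)
phase 2: p=0.3962, T=0.547, ωT=1.603913, cosh=2.586781, sinh=2.385673; start (x,ẋ)=(0.271850, 0.616923) → end (x,ẋ)=(0.576469, 0.725981)
phase 3: p=0.7993, T=0.680, ωT=1.993896, cosh=3.740127, sinh=3.603963; start (x,ẋ)=(0.576469, 0.725981) → end (x,ẋ)=(0.858187, 0.360487)
phase 4: p=1.1426, T=0.251, ωT=0.735982, cosh=1.283283, sinh=0.804248; start (x,ẋ)=(0.858187, 0.360487) → end (x,ẋ)=(0.876492, -0.208101)
phase 5: p=1.2415, T=0.260, ωT=0.762372, cosh=1.304956, sinh=0.838398; start (x,ẋ)=(0.876492, -0.208101) → end (x,ẋ)=(0.705679, -1.168881)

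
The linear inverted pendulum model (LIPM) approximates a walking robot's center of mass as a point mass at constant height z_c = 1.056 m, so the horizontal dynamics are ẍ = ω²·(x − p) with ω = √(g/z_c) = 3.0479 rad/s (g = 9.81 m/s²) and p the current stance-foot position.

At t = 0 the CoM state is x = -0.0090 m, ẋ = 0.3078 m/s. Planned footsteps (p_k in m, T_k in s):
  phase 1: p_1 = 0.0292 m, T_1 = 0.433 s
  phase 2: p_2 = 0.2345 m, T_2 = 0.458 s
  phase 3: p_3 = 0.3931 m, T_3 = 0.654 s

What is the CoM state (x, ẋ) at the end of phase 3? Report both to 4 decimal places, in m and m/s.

phase 1: p=0.0292, T=0.433, ωT=1.319741, cosh=2.004828, sinh=1.737623; start (x,ẋ)=(-0.009000, 0.307800) → end (x,ẋ)=(0.128094, 0.414775)
phase 2: p=0.2345, T=0.458, ωT=1.395938, cosh=2.143181, sinh=1.895581; start (x,ẋ)=(0.128094, 0.414775) → end (x,ẋ)=(0.264413, 0.274172)
phase 3: p=0.3931, T=0.654, ωT=1.993327, cosh=3.738076, sinh=3.601834; start (x,ẋ)=(0.264413, 0.274172) → end (x,ẋ)=(0.236061, -0.387848)

x = 0.2361, ẋ = -0.3878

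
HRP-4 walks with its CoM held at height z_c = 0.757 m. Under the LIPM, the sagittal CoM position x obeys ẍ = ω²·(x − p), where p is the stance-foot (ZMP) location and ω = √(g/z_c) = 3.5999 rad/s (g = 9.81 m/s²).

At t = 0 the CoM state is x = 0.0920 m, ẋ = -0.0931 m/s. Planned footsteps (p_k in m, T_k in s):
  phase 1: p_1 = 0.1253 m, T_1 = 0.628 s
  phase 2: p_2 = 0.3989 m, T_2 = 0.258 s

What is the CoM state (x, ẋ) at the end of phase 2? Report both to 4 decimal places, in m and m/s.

phase 1: p=0.1253, T=0.628, ωT=2.260737, cosh=4.847215, sinh=4.742941; start (x,ẋ)=(0.092000, -0.093100) → end (x,ẋ)=(-0.158773, -1.019844)
phase 2: p=0.3989, T=0.258, ωT=0.928774, cosh=1.463221, sinh=1.068183; start (x,ẋ)=(-0.158773, -1.019844) → end (x,ẋ)=(-0.719713, -3.636708)

x = -0.7197, ẋ = -3.6367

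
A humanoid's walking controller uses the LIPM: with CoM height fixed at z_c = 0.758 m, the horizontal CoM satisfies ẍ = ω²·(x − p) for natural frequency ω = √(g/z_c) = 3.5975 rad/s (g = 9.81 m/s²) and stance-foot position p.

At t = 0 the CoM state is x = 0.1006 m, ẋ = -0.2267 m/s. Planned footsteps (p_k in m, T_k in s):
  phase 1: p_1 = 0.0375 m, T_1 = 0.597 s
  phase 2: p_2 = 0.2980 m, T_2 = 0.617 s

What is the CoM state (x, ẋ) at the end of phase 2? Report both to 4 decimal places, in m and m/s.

phase 1: p=0.0375, T=0.597, ωT=2.147708, cosh=4.340976, sinh=4.224224; start (x,ẋ)=(0.100600, -0.226700) → end (x,ẋ)=(0.045222, -0.025191)
phase 2: p=0.2980, T=0.617, ωT=2.219658, cosh=4.656412, sinh=4.547766; start (x,ẋ)=(0.045222, -0.025191) → end (x,ẋ)=(-0.910884, -4.252897)

x = -0.9109, ẋ = -4.2529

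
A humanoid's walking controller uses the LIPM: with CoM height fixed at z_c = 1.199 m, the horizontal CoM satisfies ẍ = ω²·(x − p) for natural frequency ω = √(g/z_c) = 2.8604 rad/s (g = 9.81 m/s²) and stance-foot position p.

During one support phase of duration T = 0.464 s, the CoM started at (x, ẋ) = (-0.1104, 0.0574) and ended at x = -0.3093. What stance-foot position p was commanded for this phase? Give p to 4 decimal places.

p = 0.1196

ωT = 2.8604·0.464 = 1.327226; cosh(ωT) = 2.017890, sinh(ωT) = 1.752678
x(T) = p + (x₀−p)·cosh(ωT) + (ẋ₀/ω)·sinh(ωT) ⇒ p·(1 − cosh) = x(T) − x₀·cosh − (ẋ₀/ω)·sinh
numerator   = -0.3093 − (-0.1104)·2.017890 − (0.0574/2.8604)·1.752678 = -0.121696
denominator = 1 − 2.017890 = -1.017890
p = -0.121696 / -1.017890 = 0.1196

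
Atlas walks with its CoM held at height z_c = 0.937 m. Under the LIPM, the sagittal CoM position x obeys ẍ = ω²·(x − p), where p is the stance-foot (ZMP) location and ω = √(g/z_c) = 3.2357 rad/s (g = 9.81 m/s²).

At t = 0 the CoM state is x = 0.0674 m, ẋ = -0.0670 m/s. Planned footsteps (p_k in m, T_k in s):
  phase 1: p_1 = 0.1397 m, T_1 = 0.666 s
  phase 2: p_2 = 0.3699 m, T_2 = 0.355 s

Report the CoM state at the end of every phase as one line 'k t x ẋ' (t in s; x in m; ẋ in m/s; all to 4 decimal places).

phase 1: p=0.1397, T=0.666, ωT=2.154976, cosh=4.371795, sinh=4.255889; start (x,ẋ)=(0.067400, -0.067000) → end (x,ẋ)=(-0.264505, -1.288538)
phase 2: p=0.3699, T=0.355, ωT=1.148673, cosh=1.735532, sinh=1.418475; start (x,ẋ)=(-0.264505, -1.288538) → end (x,ẋ)=(-1.296003, -5.148065)

1 0.6660 -0.2645 -1.2885
2 1.0210 -1.2960 -5.1481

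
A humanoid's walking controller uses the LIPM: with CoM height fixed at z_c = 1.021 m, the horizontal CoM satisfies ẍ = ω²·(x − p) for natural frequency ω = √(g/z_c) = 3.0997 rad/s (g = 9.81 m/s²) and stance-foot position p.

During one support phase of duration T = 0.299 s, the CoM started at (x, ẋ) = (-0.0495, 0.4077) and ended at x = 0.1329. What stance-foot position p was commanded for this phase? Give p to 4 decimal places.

p = -0.1412

ωT = 3.0997·0.299 = 0.926810; cosh(ωT) = 1.461126, sinh(ωT) = 1.065312
x(T) = p + (x₀−p)·cosh(ωT) + (ẋ₀/ω)·sinh(ωT) ⇒ p·(1 − cosh) = x(T) − x₀·cosh − (ẋ₀/ω)·sinh
numerator   = 0.1329 − (-0.0495)·1.461126 − (0.4077/3.0997)·1.065312 = 0.065106
denominator = 1 − 1.461126 = -0.461126
p = 0.065106 / -0.461126 = -0.1412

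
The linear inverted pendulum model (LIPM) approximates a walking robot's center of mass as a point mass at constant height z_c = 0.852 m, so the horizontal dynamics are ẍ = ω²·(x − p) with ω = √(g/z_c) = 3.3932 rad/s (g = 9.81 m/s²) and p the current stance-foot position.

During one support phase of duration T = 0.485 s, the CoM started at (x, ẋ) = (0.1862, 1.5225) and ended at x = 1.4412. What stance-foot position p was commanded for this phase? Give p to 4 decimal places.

p = 0.1062

ωT = 3.3932·0.485 = 1.645702; cosh(ωT) = 2.688763, sinh(ωT) = 2.495886
x(T) = p + (x₀−p)·cosh(ωT) + (ẋ₀/ω)·sinh(ωT) ⇒ p·(1 − cosh) = x(T) − x₀·cosh − (ẋ₀/ω)·sinh
numerator   = 1.4412 − (0.1862)·2.688763 − (1.5225/3.3932)·2.495886 = -0.179330
denominator = 1 − 2.688763 = -1.688763
p = -0.179330 / -1.688763 = 0.1062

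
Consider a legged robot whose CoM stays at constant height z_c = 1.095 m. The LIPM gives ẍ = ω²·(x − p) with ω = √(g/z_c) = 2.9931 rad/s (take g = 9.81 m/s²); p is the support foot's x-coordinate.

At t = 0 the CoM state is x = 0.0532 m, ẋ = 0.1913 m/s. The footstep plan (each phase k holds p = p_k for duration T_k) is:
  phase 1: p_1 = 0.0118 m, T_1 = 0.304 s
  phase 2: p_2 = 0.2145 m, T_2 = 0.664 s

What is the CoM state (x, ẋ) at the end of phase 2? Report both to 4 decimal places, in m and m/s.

x = 0.4149, ẋ = 0.6867

phase 1: p=0.0118, T=0.304, ωT=0.909902, cosh=1.443322, sinh=1.040758; start (x,ẋ)=(0.053200, 0.191300) → end (x,ẋ)=(0.138072, 0.405072)
phase 2: p=0.2145, T=0.664, ωT=1.987418, cosh=3.716861, sinh=3.579812; start (x,ẋ)=(0.138072, 0.405072) → end (x,ẋ)=(0.414904, 0.686694)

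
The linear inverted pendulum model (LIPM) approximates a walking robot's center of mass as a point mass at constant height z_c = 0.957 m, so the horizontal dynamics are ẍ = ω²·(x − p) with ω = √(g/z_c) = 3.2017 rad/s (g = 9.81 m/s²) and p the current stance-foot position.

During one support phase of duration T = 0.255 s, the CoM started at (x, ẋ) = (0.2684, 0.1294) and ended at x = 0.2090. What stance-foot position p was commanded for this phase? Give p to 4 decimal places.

ωT = 3.2017·0.255 = 0.816434; cosh(ωT) = 1.352211, sinh(ωT) = 0.910206
x(T) = p + (x₀−p)·cosh(ωT) + (ẋ₀/ω)·sinh(ωT) ⇒ p·(1 − cosh) = x(T) − x₀·cosh − (ẋ₀/ω)·sinh
numerator   = 0.2090 − (0.2684)·1.352211 − (0.1294/3.2017)·0.910206 = -0.190720
denominator = 1 − 1.352211 = -0.352211
p = -0.190720 / -0.352211 = 0.5415

p = 0.5415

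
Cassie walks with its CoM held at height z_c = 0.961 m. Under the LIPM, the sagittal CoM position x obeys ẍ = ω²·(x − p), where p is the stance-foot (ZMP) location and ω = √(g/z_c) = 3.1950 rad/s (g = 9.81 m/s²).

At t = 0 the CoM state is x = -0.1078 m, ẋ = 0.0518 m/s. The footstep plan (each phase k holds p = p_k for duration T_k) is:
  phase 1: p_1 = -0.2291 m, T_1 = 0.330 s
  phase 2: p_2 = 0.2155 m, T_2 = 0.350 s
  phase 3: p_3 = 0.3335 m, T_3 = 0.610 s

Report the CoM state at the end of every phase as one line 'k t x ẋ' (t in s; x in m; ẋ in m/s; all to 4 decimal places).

1 0.3300 -0.0135 0.5720
2 0.6800 0.0725 -0.0310
3 1.2900 -0.6349 -2.9796

phase 1: p=-0.2291, T=0.330, ωT=1.054350, cosh=1.609264, sinh=1.260845; start (x,ẋ)=(-0.107800, 0.051800) → end (x,ẋ)=(-0.013454, 0.572005)
phase 2: p=0.2155, T=0.350, ωT=1.118250, cosh=1.693173, sinh=1.366322; start (x,ẋ)=(-0.013454, 0.572005) → end (x,ẋ)=(0.072455, -0.030974)
phase 3: p=0.3335, T=0.610, ωT=1.948950, cosh=3.581867, sinh=3.439444; start (x,ẋ)=(0.072455, -0.030974) → end (x,ẋ)=(-0.634873, -2.979577)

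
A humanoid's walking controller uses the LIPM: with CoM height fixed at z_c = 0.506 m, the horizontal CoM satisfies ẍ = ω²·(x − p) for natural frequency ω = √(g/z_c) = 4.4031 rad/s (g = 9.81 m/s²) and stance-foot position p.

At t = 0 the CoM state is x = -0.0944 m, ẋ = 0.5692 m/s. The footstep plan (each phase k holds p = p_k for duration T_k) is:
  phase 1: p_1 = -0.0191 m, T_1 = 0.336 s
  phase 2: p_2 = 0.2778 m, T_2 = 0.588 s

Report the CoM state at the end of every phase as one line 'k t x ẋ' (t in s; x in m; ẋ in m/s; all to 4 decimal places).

1 0.3360 0.0761 0.6243
2 0.9240 -0.1342 -1.7003

phase 1: p=-0.0191, T=0.336, ωT=1.479442, cosh=2.309129, sinh=2.081364; start (x,ẋ)=(-0.094400, 0.569200) → end (x,ẋ)=(0.076086, 0.624273)
phase 2: p=0.2778, T=0.588, ωT=2.589023, cosh=6.695923, sinh=6.620829; start (x,ẋ)=(0.076086, 0.624273) → end (x,ẋ)=(-0.134159, -1.700323)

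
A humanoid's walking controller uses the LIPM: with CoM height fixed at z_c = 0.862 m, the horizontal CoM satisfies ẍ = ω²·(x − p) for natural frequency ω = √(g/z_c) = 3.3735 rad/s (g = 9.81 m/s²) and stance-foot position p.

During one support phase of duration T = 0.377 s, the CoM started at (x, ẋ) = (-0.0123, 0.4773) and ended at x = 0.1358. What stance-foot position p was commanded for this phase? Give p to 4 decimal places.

p = 0.0791

ωT = 3.3735·0.377 = 1.271810; cosh(ωT) = 1.923813, sinh(ωT) = 1.643489
x(T) = p + (x₀−p)·cosh(ωT) + (ẋ₀/ω)·sinh(ωT) ⇒ p·(1 − cosh) = x(T) − x₀·cosh − (ẋ₀/ω)·sinh
numerator   = 0.1358 − (-0.0123)·1.923813 − (0.4773/3.3735)·1.643489 = -0.073066
denominator = 1 − 1.923813 = -0.923813
p = -0.073066 / -0.923813 = 0.0791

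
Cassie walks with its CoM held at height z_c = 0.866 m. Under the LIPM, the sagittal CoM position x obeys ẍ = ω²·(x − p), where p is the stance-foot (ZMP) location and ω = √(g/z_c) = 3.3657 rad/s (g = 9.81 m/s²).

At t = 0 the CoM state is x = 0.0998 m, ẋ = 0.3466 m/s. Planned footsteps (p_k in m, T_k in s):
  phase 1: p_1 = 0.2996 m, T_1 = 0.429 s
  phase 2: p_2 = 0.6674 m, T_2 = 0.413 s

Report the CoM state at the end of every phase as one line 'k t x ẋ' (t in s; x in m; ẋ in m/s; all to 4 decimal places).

phase 1: p=0.2996, T=0.429, ωT=1.443885, cosh=2.236568, sinh=2.000559; start (x,ẋ)=(0.099800, 0.346600) → end (x,ẋ)=(0.058751, -0.570115)
phase 2: p=0.6674, T=0.413, ωT=1.390034, cosh=2.132027, sinh=1.882960; start (x,ẋ)=(0.058751, -0.570115) → end (x,ẋ)=(-0.949209, -5.072798)

1 0.4290 0.0588 -0.5701
2 0.8420 -0.9492 -5.0728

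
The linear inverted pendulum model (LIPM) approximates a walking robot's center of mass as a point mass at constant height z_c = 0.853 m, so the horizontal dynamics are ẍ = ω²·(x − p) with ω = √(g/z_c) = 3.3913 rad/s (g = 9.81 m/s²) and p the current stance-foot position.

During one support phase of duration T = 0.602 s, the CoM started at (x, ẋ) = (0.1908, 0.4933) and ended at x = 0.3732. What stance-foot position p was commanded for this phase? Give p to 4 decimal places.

ωT = 3.3913·0.602 = 2.041563; cosh(ωT) = 3.916231, sinh(ωT) = 3.786405
x(T) = p + (x₀−p)·cosh(ωT) + (ẋ₀/ω)·sinh(ωT) ⇒ p·(1 − cosh) = x(T) − x₀·cosh − (ẋ₀/ω)·sinh
numerator   = 0.3732 − (0.1908)·3.916231 − (0.4933/3.3913)·3.786405 = -0.924789
denominator = 1 − 3.916231 = -2.916231
p = -0.924789 / -2.916231 = 0.3171

p = 0.3171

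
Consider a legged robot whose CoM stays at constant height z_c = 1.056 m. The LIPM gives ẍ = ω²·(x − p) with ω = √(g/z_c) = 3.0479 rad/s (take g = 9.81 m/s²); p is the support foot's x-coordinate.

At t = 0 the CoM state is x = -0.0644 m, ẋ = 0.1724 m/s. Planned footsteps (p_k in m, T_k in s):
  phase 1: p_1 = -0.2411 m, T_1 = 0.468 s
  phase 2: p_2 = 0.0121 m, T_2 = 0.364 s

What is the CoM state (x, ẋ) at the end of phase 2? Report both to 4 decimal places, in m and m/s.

phase 1: p=-0.2411, T=0.468, ωT=1.426417, cosh=2.201961, sinh=1.961793; start (x,ẋ)=(-0.064400, 0.172400) → end (x,ẋ)=(0.258953, 1.436169)
phase 2: p=0.0121, T=0.364, ωT=1.109436, cosh=1.681196, sinh=1.351451; start (x,ẋ)=(0.258953, 1.436169) → end (x,ẋ)=(1.063910, 3.431288)

x = 1.0639, ẋ = 3.4313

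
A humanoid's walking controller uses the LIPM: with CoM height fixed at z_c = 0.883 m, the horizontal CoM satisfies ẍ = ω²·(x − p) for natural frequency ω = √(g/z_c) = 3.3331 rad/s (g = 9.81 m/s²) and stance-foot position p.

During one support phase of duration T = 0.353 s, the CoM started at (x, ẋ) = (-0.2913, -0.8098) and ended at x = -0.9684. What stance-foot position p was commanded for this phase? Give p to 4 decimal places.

ωT = 3.3331·0.353 = 1.176584; cosh(ωT) = 1.775804, sinh(ωT) = 1.467474
x(T) = p + (x₀−p)·cosh(ωT) + (ẋ₀/ω)·sinh(ωT) ⇒ p·(1 − cosh) = x(T) − x₀·cosh − (ẋ₀/ω)·sinh
numerator   = -0.9684 − (-0.2913)·1.775804 − (-0.8098/3.3331)·1.467474 = -0.094575
denominator = 1 − 1.775804 = -0.775804
p = -0.094575 / -0.775804 = 0.1219

p = 0.1219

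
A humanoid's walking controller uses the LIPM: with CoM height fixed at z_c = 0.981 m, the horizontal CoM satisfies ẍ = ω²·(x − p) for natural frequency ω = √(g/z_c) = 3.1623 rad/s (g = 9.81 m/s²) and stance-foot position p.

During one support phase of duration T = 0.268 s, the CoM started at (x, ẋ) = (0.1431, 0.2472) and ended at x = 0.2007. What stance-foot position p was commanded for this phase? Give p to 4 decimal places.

ωT = 3.1623·0.268 = 0.847496; cosh(ωT) = 1.381141, sinh(ωT) = 0.952655
x(T) = p + (x₀−p)·cosh(ωT) + (ẋ₀/ω)·sinh(ωT) ⇒ p·(1 − cosh) = x(T) − x₀·cosh − (ẋ₀/ω)·sinh
numerator   = 0.2007 − (0.1431)·1.381141 − (0.2472/3.1623)·0.952655 = -0.071411
denominator = 1 − 1.381141 = -0.381141
p = -0.071411 / -0.381141 = 0.1874

p = 0.1874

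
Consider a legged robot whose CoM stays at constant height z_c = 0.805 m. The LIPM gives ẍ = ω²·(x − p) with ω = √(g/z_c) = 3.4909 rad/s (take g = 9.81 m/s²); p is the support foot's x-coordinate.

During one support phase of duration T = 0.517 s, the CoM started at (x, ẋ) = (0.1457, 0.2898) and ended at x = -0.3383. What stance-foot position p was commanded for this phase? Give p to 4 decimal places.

ωT = 3.4909·0.517 = 1.804795; cosh(ωT) = 3.121618, sinh(ωT) = 2.957109
x(T) = p + (x₀−p)·cosh(ωT) + (ẋ₀/ω)·sinh(ωT) ⇒ p·(1 − cosh) = x(T) − x₀·cosh − (ẋ₀/ω)·sinh
numerator   = -0.3383 − (0.1457)·3.121618 − (0.2898/3.4909)·2.957109 = -1.038607
denominator = 1 − 3.121618 = -2.121618
p = -1.038607 / -2.121618 = 0.4895

p = 0.4895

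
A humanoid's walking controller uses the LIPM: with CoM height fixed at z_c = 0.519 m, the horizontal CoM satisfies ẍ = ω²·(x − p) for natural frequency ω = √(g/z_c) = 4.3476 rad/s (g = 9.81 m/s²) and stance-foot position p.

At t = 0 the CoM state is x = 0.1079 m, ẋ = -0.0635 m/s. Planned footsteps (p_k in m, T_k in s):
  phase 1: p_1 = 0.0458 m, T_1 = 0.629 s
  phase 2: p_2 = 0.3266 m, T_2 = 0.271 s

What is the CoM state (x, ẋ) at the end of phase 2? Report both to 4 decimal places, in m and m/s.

phase 1: p=0.0458, T=0.629, ωT=2.734640, cosh=7.734560, sinh=7.669643; start (x,ẋ)=(0.107900, -0.063500) → end (x,ẋ)=(0.414095, 1.579551)
phase 2: p=0.3266, T=0.271, ωT=1.178200, cosh=1.778176, sinh=1.470344; start (x,ẋ)=(0.414095, 1.579551) → end (x,ẋ)=(1.016381, 3.368031)

x = 1.0164, ẋ = 3.3680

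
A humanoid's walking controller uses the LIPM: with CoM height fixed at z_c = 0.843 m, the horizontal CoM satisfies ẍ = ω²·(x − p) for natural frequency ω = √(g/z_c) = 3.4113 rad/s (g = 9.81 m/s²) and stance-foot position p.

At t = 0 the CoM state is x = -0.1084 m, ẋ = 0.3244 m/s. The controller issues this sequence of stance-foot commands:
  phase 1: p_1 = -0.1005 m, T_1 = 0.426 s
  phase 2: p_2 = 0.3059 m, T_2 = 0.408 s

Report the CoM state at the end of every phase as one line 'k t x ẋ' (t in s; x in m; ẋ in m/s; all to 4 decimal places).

phase 1: p=-0.1005, T=0.426, ωT=1.453214, cosh=2.255327, sinh=2.021510; start (x,ẋ)=(-0.108400, 0.324400) → end (x,ẋ)=(0.073920, 0.677150)
phase 2: p=0.3059, T=0.408, ωT=1.391810, cosh=2.135375, sinh=1.886750; start (x,ẋ)=(0.073920, 0.677150) → end (x,ẋ)=(0.185059, -0.047118)

1 0.4260 0.0739 0.6772
2 0.8340 0.1851 -0.0471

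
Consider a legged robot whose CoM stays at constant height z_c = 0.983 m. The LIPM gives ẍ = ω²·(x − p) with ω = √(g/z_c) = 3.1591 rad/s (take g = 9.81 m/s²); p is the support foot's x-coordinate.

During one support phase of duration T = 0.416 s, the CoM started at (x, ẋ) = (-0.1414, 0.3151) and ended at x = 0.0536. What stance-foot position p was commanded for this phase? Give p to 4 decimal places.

p = -0.1643

ωT = 3.1591·0.416 = 1.314186; cosh(ωT) = 1.995206, sinh(ωT) = 1.726513
x(T) = p + (x₀−p)·cosh(ωT) + (ẋ₀/ω)·sinh(ωT) ⇒ p·(1 − cosh) = x(T) − x₀·cosh − (ẋ₀/ω)·sinh
numerator   = 0.0536 − (-0.1414)·1.995206 − (0.3151/3.1591)·1.726513 = 0.163514
denominator = 1 − 1.995206 = -0.995206
p = 0.163514 / -0.995206 = -0.1643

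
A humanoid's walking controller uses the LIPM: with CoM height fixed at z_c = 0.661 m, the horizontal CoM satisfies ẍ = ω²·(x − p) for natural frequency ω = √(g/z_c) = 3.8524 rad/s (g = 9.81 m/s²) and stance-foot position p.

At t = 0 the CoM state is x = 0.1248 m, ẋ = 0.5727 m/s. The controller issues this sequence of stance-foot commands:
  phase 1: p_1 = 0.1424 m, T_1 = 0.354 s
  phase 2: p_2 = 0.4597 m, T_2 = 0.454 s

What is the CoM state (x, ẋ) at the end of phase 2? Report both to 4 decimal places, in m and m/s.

phase 1: p=0.1424, T=0.354, ωT=1.363750, cosh=2.083265, sinh=1.827565; start (x,ẋ)=(0.124800, 0.572700) → end (x,ẋ)=(0.377421, 1.069173)
phase 2: p=0.4597, T=0.454, ωT=1.748990, cosh=2.961370, sinh=2.787421; start (x,ẋ)=(0.377421, 1.069173) → end (x,ẋ)=(0.989647, 2.282688)

x = 0.9896, ẋ = 2.2827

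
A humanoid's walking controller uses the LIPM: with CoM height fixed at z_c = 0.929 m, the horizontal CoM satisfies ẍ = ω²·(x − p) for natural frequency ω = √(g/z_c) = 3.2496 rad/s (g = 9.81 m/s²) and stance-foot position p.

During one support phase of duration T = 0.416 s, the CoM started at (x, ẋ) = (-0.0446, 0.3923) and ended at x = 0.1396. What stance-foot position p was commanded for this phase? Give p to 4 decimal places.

p = -0.0131

ωT = 3.2496·0.416 = 1.351834; cosh(ωT) = 2.061635, sinh(ωT) = 1.802870
x(T) = p + (x₀−p)·cosh(ωT) + (ẋ₀/ω)·sinh(ωT) ⇒ p·(1 − cosh) = x(T) − x₀·cosh − (ẋ₀/ω)·sinh
numerator   = 0.1396 − (-0.0446)·2.061635 − (0.3923/3.2496)·1.802870 = 0.013902
denominator = 1 − 2.061635 = -1.061635
p = 0.013902 / -1.061635 = -0.0131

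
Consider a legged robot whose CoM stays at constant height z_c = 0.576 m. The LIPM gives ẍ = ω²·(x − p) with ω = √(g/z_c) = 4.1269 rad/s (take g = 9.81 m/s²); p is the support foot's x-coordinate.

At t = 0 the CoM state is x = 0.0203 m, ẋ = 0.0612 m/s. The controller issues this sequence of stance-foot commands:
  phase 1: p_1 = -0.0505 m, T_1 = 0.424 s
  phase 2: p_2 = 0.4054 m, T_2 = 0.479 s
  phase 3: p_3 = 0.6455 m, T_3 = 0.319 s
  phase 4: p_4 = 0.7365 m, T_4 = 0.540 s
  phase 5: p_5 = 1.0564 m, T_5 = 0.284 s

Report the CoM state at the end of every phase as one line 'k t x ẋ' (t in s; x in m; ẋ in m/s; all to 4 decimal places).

phase 1: p=-0.0505, T=0.424, ωT=1.749806, cosh=2.963646, sinh=2.789838; start (x,ẋ)=(0.020300, 0.061200) → end (x,ẋ)=(0.200698, 0.996523)
phase 2: p=0.4054, T=0.479, ωT=1.976785, cosh=3.679005, sinh=3.540491; start (x,ẋ)=(0.200698, 0.996523) → end (x,ẋ)=(0.507223, 0.675261)
phase 3: p=0.6455, T=0.319, ωT=1.316481, cosh=1.999174, sinh=1.731097; start (x,ẋ)=(0.507223, 0.675261) → end (x,ẋ)=(0.652310, 0.362106)
phase 4: p=0.7365, T=0.540, ωT=2.228526, cosh=4.696928, sinh=4.589241; start (x,ẋ)=(0.652310, 0.362106) → end (x,ẋ)=(0.743740, 0.106290)
phase 5: p=1.0564, T=0.284, ωT=1.172040, cosh=1.769153, sinh=1.459418; start (x,ẋ)=(0.743740, 0.106290) → end (x,ẋ)=(0.540845, -1.695065)

1 0.4240 0.2007 0.9965
2 0.9030 0.5072 0.6753
3 1.2220 0.6523 0.3621
4 1.7620 0.7437 0.1063
5 2.0460 0.5408 -1.6951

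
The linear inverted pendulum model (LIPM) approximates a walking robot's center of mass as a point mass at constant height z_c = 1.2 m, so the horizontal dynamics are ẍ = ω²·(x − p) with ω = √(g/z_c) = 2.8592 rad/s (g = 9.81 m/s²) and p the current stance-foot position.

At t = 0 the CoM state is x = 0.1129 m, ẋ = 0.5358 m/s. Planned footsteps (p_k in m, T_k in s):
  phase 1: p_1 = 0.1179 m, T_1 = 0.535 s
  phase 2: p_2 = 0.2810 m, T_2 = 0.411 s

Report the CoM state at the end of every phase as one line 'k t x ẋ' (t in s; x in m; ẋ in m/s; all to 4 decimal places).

1 0.5350 0.5181 1.2634
2 0.9460 1.3488 3.2339

phase 1: p=0.1179, T=0.535, ωT=1.529672, cosh=2.416635, sinh=2.200028; start (x,ẋ)=(0.112900, 0.535800) → end (x,ẋ)=(0.518091, 1.263381)
phase 2: p=0.2810, T=0.411, ωT=1.175131, cosh=1.773673, sinh=1.464895; start (x,ẋ)=(0.518091, 1.263381) → end (x,ẋ)=(1.348808, 3.233864)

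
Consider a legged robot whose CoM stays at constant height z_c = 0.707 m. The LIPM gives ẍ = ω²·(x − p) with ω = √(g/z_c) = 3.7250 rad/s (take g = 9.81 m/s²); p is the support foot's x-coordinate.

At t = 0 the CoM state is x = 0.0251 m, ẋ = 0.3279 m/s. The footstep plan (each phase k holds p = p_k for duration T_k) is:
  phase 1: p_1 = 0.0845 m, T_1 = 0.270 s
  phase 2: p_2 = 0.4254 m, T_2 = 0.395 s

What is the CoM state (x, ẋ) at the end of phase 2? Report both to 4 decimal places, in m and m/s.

phase 1: p=0.0845, T=0.270, ωT=1.005750, cosh=1.549864, sinh=1.184093; start (x,ẋ)=(0.025100, 0.327900) → end (x,ẋ)=(0.096670, 0.246202)
phase 2: p=0.4254, T=0.395, ωT=1.471375, cosh=2.292415, sinh=2.062805; start (x,ẋ)=(0.096670, 0.246202) → end (x,ẋ)=(-0.191845, -1.961547)

x = -0.1918, ẋ = -1.9615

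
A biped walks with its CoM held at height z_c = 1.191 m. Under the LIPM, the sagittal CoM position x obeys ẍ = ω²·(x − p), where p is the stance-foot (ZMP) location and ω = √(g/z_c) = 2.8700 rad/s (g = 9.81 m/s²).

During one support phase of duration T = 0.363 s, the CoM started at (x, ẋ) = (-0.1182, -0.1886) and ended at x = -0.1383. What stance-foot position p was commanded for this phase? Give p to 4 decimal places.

p = -0.2217

ωT = 2.8700·0.363 = 1.041810; cosh(ωT) = 1.593579, sinh(ωT) = 1.240764
x(T) = p + (x₀−p)·cosh(ωT) + (ẋ₀/ω)·sinh(ωT) ⇒ p·(1 − cosh) = x(T) − x₀·cosh − (ẋ₀/ω)·sinh
numerator   = -0.1383 − (-0.1182)·1.593579 − (-0.1886/2.8700)·1.240764 = 0.131597
denominator = 1 − 1.593579 = -0.593579
p = 0.131597 / -0.593579 = -0.2217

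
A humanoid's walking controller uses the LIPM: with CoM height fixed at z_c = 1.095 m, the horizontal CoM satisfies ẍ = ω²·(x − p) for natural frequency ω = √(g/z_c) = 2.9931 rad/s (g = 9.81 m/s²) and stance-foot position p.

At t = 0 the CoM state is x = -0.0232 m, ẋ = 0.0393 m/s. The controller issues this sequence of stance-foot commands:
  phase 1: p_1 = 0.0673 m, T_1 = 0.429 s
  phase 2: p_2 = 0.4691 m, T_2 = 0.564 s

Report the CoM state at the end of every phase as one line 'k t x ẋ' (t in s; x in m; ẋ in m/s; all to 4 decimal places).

phase 1: p=0.0673, T=0.429, ωT=1.284040, cosh=1.944058, sinh=1.667141; start (x,ẋ)=(-0.023200, 0.039300) → end (x,ẋ)=(-0.086747, -0.375186)
phase 2: p=0.4691, T=0.564, ωT=1.688108, cosh=2.797054, sinh=2.612185; start (x,ẋ)=(-0.086747, -0.375186) → end (x,ẋ)=(-1.413073, -5.395326)

1 0.4290 -0.0867 -0.3752
2 0.9930 -1.4131 -5.3953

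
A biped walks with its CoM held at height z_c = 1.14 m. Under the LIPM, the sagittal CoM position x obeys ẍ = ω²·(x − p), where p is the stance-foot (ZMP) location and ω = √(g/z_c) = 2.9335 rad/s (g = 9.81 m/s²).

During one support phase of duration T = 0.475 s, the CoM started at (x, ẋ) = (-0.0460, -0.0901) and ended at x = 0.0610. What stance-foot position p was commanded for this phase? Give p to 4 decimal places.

p = -0.1910

ωT = 2.9335·0.475 = 1.393412; cosh(ωT) = 2.138400, sinh(ωT) = 1.890174
x(T) = p + (x₀−p)·cosh(ωT) + (ẋ₀/ω)·sinh(ωT) ⇒ p·(1 − cosh) = x(T) − x₀·cosh − (ẋ₀/ω)·sinh
numerator   = 0.0610 − (-0.0460)·2.138400 − (-0.0901/2.9335)·1.890174 = 0.217422
denominator = 1 − 2.138400 = -1.138400
p = 0.217422 / -1.138400 = -0.1910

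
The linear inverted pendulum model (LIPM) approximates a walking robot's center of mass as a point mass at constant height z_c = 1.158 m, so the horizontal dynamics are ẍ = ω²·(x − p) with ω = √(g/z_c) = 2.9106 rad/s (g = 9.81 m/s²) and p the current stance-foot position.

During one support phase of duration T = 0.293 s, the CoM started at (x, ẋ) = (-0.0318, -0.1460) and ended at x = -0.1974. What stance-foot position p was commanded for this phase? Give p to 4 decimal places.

p = 0.2723

ωT = 2.9106·0.293 = 0.852806; cosh(ωT) = 1.386219, sinh(ωT) = 0.960002
x(T) = p + (x₀−p)·cosh(ωT) + (ẋ₀/ω)·sinh(ωT) ⇒ p·(1 − cosh) = x(T) − x₀·cosh − (ẋ₀/ω)·sinh
numerator   = -0.1974 − (-0.0318)·1.386219 − (-0.1460/2.9106)·0.960002 = -0.105163
denominator = 1 − 1.386219 = -0.386219
p = -0.105163 / -0.386219 = 0.2723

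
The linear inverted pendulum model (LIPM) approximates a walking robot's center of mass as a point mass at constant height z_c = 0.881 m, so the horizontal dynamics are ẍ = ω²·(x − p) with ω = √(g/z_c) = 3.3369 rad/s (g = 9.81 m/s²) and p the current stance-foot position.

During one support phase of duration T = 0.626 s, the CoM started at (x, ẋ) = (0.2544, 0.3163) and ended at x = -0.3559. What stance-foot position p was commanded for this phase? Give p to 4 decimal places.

p = 0.5729

ωT = 3.3369·0.626 = 2.088899; cosh(ωT) = 4.099923, sinh(ωT) = 3.976099
x(T) = p + (x₀−p)·cosh(ωT) + (ẋ₀/ω)·sinh(ωT) ⇒ p·(1 − cosh) = x(T) − x₀·cosh − (ẋ₀/ω)·sinh
numerator   = -0.3559 − (0.2544)·4.099923 − (0.3163/3.3369)·3.976099 = -1.775809
denominator = 1 − 4.099923 = -3.099923
p = -1.775809 / -3.099923 = 0.5729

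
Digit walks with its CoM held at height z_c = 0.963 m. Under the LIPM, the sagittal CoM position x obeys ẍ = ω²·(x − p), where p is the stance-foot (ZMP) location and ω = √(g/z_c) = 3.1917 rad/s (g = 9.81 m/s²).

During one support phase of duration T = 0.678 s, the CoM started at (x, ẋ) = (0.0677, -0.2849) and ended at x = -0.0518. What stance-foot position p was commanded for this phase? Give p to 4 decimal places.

p = -0.0097

ωT = 3.1917·0.678 = 2.163973; cosh(ωT) = 4.410261, sinh(ωT) = 4.295393
x(T) = p + (x₀−p)·cosh(ωT) + (ẋ₀/ω)·sinh(ωT) ⇒ p·(1 − cosh) = x(T) − x₀·cosh − (ẋ₀/ω)·sinh
numerator   = -0.0518 − (0.0677)·4.410261 − (-0.2849/3.1917)·4.295393 = 0.033044
denominator = 1 − 4.410261 = -3.410261
p = 0.033044 / -3.410261 = -0.0097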